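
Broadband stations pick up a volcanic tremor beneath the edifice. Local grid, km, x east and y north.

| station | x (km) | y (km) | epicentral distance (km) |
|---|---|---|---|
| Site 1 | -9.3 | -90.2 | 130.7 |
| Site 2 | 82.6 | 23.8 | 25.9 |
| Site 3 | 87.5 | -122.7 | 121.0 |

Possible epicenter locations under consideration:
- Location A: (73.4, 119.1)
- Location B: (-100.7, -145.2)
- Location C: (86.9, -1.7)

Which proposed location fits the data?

Location C

For each candidate, compare |candidate − station| to the reported distance:
Location A: residuals Site 1 94.3, Site 2 69.8, Site 3 121.2 → max 121.2 km
Location B: residuals Site 1 24.0, Site 2 223.4, Site 3 68.5 → max 223.4 km
Location C: residuals Site 1 0.0, Site 2 0.0, Site 3 0.0 → max 0.0 km
Only Location C has all residuals ≈ 0.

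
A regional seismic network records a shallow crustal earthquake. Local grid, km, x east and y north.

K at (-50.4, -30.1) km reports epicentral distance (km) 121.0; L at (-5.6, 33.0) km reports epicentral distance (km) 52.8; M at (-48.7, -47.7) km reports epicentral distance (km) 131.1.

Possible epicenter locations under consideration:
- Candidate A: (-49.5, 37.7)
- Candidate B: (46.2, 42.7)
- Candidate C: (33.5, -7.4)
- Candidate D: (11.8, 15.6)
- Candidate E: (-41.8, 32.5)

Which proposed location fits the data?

Candidate B

For each candidate, compare |candidate − station| to the reported distance:
Candidate A: residuals K 53.2, L 8.6, M 45.7 → max 53.2 km
Candidate B: residuals K 0.0, L 0.1, M 0.0 → max 0.1 km
Candidate C: residuals K 34.1, L 3.4, M 39.6 → max 39.6 km
Candidate D: residuals K 43.8, L 28.2, M 43.5 → max 43.8 km
Candidate E: residuals K 57.8, L 16.6, M 50.6 → max 57.8 km
Only Candidate B has all residuals ≈ 0.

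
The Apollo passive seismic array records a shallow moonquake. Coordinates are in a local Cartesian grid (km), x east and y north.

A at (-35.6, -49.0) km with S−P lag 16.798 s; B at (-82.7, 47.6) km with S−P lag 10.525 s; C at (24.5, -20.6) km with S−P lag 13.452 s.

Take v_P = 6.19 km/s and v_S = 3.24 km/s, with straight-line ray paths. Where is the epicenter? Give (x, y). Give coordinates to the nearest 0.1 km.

x ≈ -12.8 km, y ≈ 62.9 km

Distance from S−P lag: d = Δt · v_P v_S / (v_P − v_S) = Δt · (6.19·3.24)/(6.19−3.24) ≈ 6.7985·Δt.
So d_A = 114.20, d_B = 71.55, d_C = 91.45 km.
Circle about each station: (x + 35.6)² + (y + 49.0)² = 114.20²; (x + 82.7)² + (y − 47.6)² = 71.55²; (x − 24.5)² + (y + 20.6)² = 91.45².
Subtracting the A equation from the B and C equations removes the quadratic terms:
-94.2 x + 193.2 y = 13358.93
120.2 x + 56.8 y = 2034.79
Solving the 2×2 system: x ≈ -12.8, y ≈ 62.9 km.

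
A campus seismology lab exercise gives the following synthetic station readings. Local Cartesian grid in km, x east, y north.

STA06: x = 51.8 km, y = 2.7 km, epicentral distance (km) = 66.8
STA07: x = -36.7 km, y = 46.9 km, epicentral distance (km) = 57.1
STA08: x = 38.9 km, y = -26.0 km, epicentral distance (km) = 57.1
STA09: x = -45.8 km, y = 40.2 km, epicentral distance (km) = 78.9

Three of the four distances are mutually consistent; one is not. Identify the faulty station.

STA09

Solve using three stations at a time. Using STA06, STA07, STA08 (subtract circle equations pairwise → linear system) gives (x, y) ≈ (-14.5, -5.7).
Distances from that point to each station vs reported:
  STA06: calculated 66.8 vs reported 66.8 → residual 0.0 km
  STA07: calculated 57.1 vs reported 57.1 → residual 0.0 km
  STA08: calculated 57.1 vs reported 57.1 → residual 0.0 km
  STA09: calculated 55.6 vs reported 78.9 → residual 23.3 km
STA06, STA07, STA08 are mutually consistent (residuals ≈ 0); STA09 is off by 23.3 km.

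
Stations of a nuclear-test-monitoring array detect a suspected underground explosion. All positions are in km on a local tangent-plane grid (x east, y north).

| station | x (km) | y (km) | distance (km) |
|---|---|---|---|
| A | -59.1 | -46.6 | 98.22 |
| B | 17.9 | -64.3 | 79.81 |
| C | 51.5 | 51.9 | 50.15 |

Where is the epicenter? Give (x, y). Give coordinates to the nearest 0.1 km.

Circle about each station: (x + 59.1)² + (y + 46.6)² = 98.22²; (x − 17.9)² + (y + 64.3)² = 79.81²; (x − 51.5)² + (y − 51.9)² = 50.15².
Subtracting the A equation from the B and C equations removes the quadratic terms:
154.0 x − 35.4 y = 2068.06
221.2 x + 197.0 y = 6813.64
Solving the 2×2 system: x ≈ 17.0, y ≈ 15.5 km.

(17.0, 15.5)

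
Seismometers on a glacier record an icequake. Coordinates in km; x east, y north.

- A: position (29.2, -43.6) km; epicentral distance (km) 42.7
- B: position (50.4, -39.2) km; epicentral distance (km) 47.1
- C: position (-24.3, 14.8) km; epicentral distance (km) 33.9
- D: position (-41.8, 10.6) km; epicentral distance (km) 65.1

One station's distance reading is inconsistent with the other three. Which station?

C

Solve using three stations at a time. Using A, B, D (subtract circle equations pairwise → linear system) gives (x, y) ≈ (22.2, -1.5).
Distances from that point to each station vs reported:
  A: calculated 42.7 vs reported 42.7 → residual 0.0 km
  B: calculated 47.1 vs reported 47.1 → residual 0.0 km
  C: calculated 49.3 vs reported 33.9 → residual 15.4 km
  D: calculated 65.1 vs reported 65.1 → residual 0.0 km
A, B, D are mutually consistent (residuals ≈ 0); C is off by 15.4 km.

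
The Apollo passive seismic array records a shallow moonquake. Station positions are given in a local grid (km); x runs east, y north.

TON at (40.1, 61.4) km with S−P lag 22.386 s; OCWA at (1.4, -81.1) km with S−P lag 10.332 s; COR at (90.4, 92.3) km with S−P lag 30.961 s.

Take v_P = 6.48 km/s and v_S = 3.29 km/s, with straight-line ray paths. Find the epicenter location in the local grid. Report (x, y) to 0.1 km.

x ≈ -60.1 km, y ≈ -49.7 km

Distance from S−P lag: d = Δt · v_P v_S / (v_P − v_S) = Δt · (6.48·3.29)/(6.48−3.29) ≈ 6.6831·Δt.
So d_TON = 149.61, d_OCWA = 69.05, d_COR = 206.92 km.
Circle about each station: (x − 40.1)² + (y − 61.4)² = 149.61²; (x − 1.4)² + (y + 81.1)² = 69.05²; (x − 90.4)² + (y − 92.3)² = 206.92².
Subtracting the TON equation from the OCWA and COR equations removes the quadratic terms:
-77.4 x − 285.0 y = 18816.45
100.6 x + 61.8 y = -9119.25
Solving the 2×2 system: x ≈ -60.1, y ≈ -49.7 km.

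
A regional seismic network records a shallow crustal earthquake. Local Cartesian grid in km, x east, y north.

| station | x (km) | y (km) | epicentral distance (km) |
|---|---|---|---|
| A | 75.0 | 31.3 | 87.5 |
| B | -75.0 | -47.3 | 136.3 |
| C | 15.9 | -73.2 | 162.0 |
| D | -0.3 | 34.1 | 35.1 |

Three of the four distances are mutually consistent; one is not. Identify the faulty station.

C

Solve using three stations at a time. Using A, B, D (subtract circle equations pairwise → linear system) gives (x, y) ≈ (-4.0, 69.0).
Distances from that point to each station vs reported:
  A: calculated 87.5 vs reported 87.5 → residual 0.0 km
  B: calculated 136.3 vs reported 136.3 → residual 0.0 km
  C: calculated 143.6 vs reported 162.0 → residual 18.4 km
  D: calculated 35.1 vs reported 35.1 → residual 0.0 km
A, B, D are mutually consistent (residuals ≈ 0); C is off by 18.4 km.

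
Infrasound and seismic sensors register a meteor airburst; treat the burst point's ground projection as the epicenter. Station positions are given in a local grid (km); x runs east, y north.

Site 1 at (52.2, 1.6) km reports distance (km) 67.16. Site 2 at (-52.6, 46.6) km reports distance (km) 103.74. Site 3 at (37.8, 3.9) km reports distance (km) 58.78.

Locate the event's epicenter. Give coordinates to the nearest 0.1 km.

1.2 km east, -42.1 km north

Circle about each station: (x − 52.2)² + (y − 1.6)² = 67.16²; (x + 52.6)² + (y − 46.6)² = 103.74²; (x − 37.8)² + (y − 3.9)² = 58.78².
Subtracting the Site 1 equation from the Site 2 and Site 3 equations removes the quadratic terms:
-209.6 x + 90.0 y = -4040.60
-28.8 x + 4.6 y = -227.97
Solving the 2×2 system: x ≈ 1.2, y ≈ -42.1 km.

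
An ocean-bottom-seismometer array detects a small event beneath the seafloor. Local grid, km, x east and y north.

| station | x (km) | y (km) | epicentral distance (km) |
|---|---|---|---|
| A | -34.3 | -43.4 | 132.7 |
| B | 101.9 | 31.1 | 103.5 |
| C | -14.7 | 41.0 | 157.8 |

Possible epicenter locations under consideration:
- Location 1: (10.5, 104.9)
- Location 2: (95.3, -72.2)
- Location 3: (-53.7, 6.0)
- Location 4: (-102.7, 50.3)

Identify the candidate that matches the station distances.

Location 2

For each candidate, compare |candidate − station| to the reported distance:
Location 1: residuals A 22.2, B 14.0, C 89.1 → max 89.1 km
Location 2: residuals A 0.1, B 0.0, C 0.0 → max 0.1 km
Location 3: residuals A 79.6, B 54.1, C 105.4 → max 105.4 km
Location 4: residuals A 16.7, B 102.0, C 69.3 → max 102.0 km
Only Location 2 has all residuals ≈ 0.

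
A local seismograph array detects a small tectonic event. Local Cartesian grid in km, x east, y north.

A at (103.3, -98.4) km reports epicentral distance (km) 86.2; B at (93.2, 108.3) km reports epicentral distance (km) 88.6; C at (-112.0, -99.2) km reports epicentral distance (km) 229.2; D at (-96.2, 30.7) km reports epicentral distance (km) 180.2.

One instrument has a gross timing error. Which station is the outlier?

Solve using three stations at a time. Using B, C, D (subtract circle equations pairwise → linear system) gives (x, y) ≈ (83.7, 20.1).
Distances from that point to each station vs reported:
  A: calculated 120.1 vs reported 86.2 → residual 33.9 km
  B: calculated 88.7 vs reported 88.6 → residual 0.1 km
  C: calculated 229.2 vs reported 229.2 → residual 0.0 km
  D: calculated 180.2 vs reported 180.2 → residual 0.0 km
B, C, D are mutually consistent (residuals ≈ 0); A is off by 33.9 km.

A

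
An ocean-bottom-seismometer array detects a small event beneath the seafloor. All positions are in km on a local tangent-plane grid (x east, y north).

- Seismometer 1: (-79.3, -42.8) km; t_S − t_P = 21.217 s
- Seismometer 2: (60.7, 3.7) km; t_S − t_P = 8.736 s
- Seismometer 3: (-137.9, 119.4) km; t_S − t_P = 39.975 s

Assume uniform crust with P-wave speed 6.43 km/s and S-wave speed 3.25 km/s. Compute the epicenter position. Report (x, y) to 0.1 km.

59.7 km east, -53.7 km north

Distance from S−P lag: d = Δt · v_P v_S / (v_P − v_S) = Δt · (6.43·3.25)/(6.43−3.25) ≈ 6.5715·Δt.
So d_Seismometer 1 = 139.43, d_Seismometer 2 = 57.41, d_Seismometer 3 = 262.70 km.
Circle about each station: (x + 79.3)² + (y + 42.8)² = 139.43²; (x − 60.7)² + (y − 3.7)² = 57.41²; (x + 137.9)² + (y − 119.4)² = 262.70².
Subtracting pairs of circle equations eliminates x²+y² and gives linear equations (the radical axes):
280.0 x + 93.0 y = 11722.67
-117.2 x + 324.4 y = -24418.13
Solving the 2×2 system: x ≈ 59.7, y ≈ -53.7 km.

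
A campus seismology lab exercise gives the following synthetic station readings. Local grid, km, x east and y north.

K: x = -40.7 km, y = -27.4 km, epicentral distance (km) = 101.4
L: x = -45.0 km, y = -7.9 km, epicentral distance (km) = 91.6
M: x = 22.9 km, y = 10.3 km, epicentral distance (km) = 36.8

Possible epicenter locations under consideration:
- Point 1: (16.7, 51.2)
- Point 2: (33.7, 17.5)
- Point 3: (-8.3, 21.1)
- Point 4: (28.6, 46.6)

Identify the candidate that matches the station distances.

For each candidate, compare |candidate − station| to the reported distance:
Point 1: residuals K 4.1, L 6.2, M 4.6 → max 6.2 km
Point 2: residuals K 14.5, L 8.9, M 23.8 → max 23.8 km
Point 3: residuals K 43.1, L 44.8, M 3.8 → max 44.8 km
Point 4: residuals K 0.0, L 0.0, M 0.1 → max 0.1 km
Only Point 4 has all residuals ≈ 0.

Point 4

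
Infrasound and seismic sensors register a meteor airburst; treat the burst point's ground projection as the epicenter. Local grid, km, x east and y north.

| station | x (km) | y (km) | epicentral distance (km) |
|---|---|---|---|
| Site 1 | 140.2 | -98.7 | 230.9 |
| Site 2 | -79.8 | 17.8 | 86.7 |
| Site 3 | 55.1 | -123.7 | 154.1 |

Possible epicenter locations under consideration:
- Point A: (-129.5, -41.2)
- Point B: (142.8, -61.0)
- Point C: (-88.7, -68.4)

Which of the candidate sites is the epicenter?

Point C

For each candidate, compare |candidate − station| to the reported distance:
Point A: residuals Site 1 44.9, Site 2 9.6, Site 3 48.1 → max 48.1 km
Point B: residuals Site 1 193.1, Site 2 149.4, Site 3 46.3 → max 193.1 km
Point C: residuals Site 1 0.0, Site 2 0.0, Site 3 0.0 → max 0.0 km
Only Point C has all residuals ≈ 0.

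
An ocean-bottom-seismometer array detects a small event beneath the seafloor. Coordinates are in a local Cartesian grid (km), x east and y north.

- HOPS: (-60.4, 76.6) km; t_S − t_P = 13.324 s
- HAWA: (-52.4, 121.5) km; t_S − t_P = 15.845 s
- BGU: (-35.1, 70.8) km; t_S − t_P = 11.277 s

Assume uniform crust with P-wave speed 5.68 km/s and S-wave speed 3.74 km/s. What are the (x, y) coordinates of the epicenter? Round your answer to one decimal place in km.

Distance from S−P lag: d = Δt · v_P v_S / (v_P − v_S) = Δt · (5.68·3.74)/(5.68−3.74) ≈ 10.9501·Δt.
So d_HOPS = 145.90, d_HAWA = 173.50, d_BGU = 123.48 km.
Circle about each station: (x + 60.4)² + (y − 76.6)² = 145.90²; (x + 52.4)² + (y − 121.5)² = 173.50²; (x + 35.1)² + (y − 70.8)² = 123.48².
Subtracting pairs of circle equations eliminates x²+y² and gives linear equations (the radical axes):
16.0 x + 89.8 y = -823.15
50.6 x − 11.6 y = 2768.43
Solving the 2×2 system: x ≈ 50.5, y ≈ -18.2 km.
Check against HOPS (with the unrounded x, y): √((x + 60.4)²+(y − 76.6)²) = 145.91 ≈ 145.90 km. ✓

x ≈ 50.5 km, y ≈ -18.2 km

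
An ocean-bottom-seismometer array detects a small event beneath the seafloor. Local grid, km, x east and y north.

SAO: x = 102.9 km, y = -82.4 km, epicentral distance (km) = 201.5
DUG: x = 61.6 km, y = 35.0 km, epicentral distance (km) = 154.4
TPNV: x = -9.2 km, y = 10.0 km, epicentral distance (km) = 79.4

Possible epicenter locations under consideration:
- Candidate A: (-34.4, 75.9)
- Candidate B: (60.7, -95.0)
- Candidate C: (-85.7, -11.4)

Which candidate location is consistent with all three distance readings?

For each candidate, compare |candidate − station| to the reported distance:
Candidate A: residuals SAO 8.0, DUG 50.1, TPNV 8.8 → max 50.1 km
Candidate B: residuals SAO 157.5, DUG 24.4, TPNV 46.7 → max 157.5 km
Candidate C: residuals SAO 0.0, DUG 0.0, TPNV 0.0 → max 0.0 km
Only Candidate C has all residuals ≈ 0.

Candidate C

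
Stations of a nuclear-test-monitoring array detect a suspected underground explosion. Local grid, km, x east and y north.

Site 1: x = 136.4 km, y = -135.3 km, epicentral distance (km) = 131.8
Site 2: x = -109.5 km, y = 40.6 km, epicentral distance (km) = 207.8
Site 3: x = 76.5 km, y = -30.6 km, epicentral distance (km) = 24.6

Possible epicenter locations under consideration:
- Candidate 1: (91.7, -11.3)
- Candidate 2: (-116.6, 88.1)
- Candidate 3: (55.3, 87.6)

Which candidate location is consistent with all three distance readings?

Candidate 1

For each candidate, compare |candidate − station| to the reported distance:
Candidate 1: residuals Site 1 0.0, Site 2 0.0, Site 3 0.0 → max 0.0 km
Candidate 2: residuals Site 1 205.7, Site 2 159.8, Site 3 202.1 → max 205.7 km
Candidate 3: residuals Site 1 105.4, Site 2 36.4, Site 3 95.5 → max 105.4 km
Only Candidate 1 has all residuals ≈ 0.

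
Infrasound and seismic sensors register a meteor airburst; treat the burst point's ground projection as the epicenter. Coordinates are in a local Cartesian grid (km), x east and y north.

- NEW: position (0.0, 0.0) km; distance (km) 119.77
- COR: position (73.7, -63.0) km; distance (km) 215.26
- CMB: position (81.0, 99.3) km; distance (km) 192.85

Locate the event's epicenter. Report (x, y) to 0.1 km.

Circle about each station: x² + y² = 119.77²; (x − 73.7)² + (y + 63.0)² = 215.26²; (x − 81.0)² + (y − 99.3)² = 192.85².
Subtracting the NEW equation from the COR and CMB equations removes the quadratic terms:
147.4 x − 126.0 y = -22591.32
162.0 x + 198.6 y = -6424.78
Solving the 2×2 system: x ≈ -106.6, y ≈ 54.6 km.

-106.6 km east, 54.6 km north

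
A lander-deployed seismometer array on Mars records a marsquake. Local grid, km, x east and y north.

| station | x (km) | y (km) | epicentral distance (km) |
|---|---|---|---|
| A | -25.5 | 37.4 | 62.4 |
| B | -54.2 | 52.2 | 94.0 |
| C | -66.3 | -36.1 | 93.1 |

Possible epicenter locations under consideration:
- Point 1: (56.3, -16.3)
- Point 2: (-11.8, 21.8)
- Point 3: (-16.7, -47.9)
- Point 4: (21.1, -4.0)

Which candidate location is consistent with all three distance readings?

For each candidate, compare |candidate − station| to the reported distance:
Point 1: residuals A 35.5, B 36.0, C 31.1 → max 36.0 km
Point 2: residuals A 41.6, B 41.8, C 13.6 → max 41.8 km
Point 3: residuals A 23.4, B 12.9, C 42.1 → max 42.1 km
Point 4: residuals A 0.1, B 0.0, C 0.0 → max 0.1 km
Only Point 4 has all residuals ≈ 0.

Point 4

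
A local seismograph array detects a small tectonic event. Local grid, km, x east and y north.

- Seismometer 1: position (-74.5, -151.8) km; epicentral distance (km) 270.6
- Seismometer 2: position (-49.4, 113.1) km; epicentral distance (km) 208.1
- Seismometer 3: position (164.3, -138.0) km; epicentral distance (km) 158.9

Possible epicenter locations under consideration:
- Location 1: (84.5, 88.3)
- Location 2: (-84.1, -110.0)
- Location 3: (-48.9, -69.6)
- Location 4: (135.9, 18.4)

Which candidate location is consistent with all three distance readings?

For each candidate, compare |candidate − station| to the reported distance:
Location 1: residuals Seismometer 1 17.4, Seismometer 2 71.9, Seismometer 3 81.1 → max 81.1 km
Location 2: residuals Seismometer 1 227.7, Seismometer 2 17.7, Seismometer 3 91.1 → max 227.7 km
Location 3: residuals Seismometer 1 184.5, Seismometer 2 25.4, Seismometer 3 65.0 → max 184.5 km
Location 4: residuals Seismometer 1 0.0, Seismometer 2 0.0, Seismometer 3 0.1 → max 0.1 km
Only Location 4 has all residuals ≈ 0.

Location 4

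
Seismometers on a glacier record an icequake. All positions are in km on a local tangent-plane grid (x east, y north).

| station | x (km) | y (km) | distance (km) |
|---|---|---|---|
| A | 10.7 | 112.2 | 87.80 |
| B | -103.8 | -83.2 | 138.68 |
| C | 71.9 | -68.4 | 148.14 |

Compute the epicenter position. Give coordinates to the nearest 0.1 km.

Circle about each station: (x − 10.7)² + (y − 112.2)² = 87.80²; (x + 103.8)² + (y + 83.2)² = 138.68²; (x − 71.9)² + (y + 68.4)² = 148.14².
Subtracting pairs of circle equations eliminates x²+y² and gives linear equations (the radical axes):
-229.0 x − 390.8 y = -6529.95
122.4 x − 361.2 y = -17091.78
Solving the 2×2 system: x ≈ -33.1, y ≈ 36.1 km.

-33.1 km east, 36.1 km north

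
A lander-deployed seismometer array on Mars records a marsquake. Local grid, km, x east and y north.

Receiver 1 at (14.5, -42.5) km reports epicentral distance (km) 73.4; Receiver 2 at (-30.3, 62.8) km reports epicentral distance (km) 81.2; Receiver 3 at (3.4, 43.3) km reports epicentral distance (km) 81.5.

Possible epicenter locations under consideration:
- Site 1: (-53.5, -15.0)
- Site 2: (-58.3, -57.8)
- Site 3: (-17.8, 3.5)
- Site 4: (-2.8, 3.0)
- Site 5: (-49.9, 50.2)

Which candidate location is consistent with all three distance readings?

For each candidate, compare |candidate − station| to the reported distance:
Site 1: residuals Receiver 1 0.0, Receiver 2 0.0, Receiver 3 0.0 → max 0.0 km
Site 2: residuals Receiver 1 1.0, Receiver 2 42.6, Receiver 3 36.9 → max 42.6 km
Site 3: residuals Receiver 1 17.2, Receiver 2 20.6, Receiver 3 36.4 → max 36.4 km
Site 4: residuals Receiver 1 24.7, Receiver 2 15.4, Receiver 3 40.7 → max 40.7 km
Site 5: residuals Receiver 1 39.5, Receiver 2 57.9, Receiver 3 27.8 → max 57.9 km
Only Site 1 has all residuals ≈ 0.

Site 1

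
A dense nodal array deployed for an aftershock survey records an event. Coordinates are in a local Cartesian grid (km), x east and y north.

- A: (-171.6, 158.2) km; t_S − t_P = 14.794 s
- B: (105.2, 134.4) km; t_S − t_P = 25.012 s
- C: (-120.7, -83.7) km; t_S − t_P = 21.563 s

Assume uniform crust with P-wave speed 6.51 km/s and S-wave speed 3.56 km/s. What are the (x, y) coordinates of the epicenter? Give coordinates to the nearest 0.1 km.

(-84.1, 81.7)

Distance from S−P lag: d = Δt · v_P v_S / (v_P − v_S) = Δt · (6.51·3.56)/(6.51−3.56) ≈ 7.8561·Δt.
So d_A = 116.22, d_B = 196.50, d_C = 169.40 km.
Circle about each station: (x + 171.6)² + (y − 158.2)² = 116.22²; (x − 105.2)² + (y − 134.4)² = 196.50²; (x + 120.7)² + (y + 83.7)² = 169.40².
Subtracting pairs of circle equations eliminates x²+y² and gives linear equations (the radical axes):
553.6 x − 47.6 y = -50448.56
101.8 x − 483.8 y = -48088.89
Solving the 2×2 system: x ≈ -84.1, y ≈ 81.7 km.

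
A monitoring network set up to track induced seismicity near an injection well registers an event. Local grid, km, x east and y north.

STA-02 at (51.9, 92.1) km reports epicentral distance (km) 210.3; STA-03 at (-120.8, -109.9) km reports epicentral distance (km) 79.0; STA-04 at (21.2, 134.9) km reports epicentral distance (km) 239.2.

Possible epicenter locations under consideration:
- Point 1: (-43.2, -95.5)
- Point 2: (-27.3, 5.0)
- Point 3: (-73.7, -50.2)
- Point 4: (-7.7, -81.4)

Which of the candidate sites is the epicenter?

Point 1

For each candidate, compare |candidate − station| to the reported distance:
Point 1: residuals STA-02 0.0, STA-03 0.1, STA-04 0.0 → max 0.1 km
Point 2: residuals STA-02 92.6, STA-03 69.1, STA-04 100.5 → max 100.5 km
Point 3: residuals STA-02 20.5, STA-03 3.0, STA-04 31.2 → max 31.2 km
Point 4: residuals STA-02 26.8, STA-03 37.6, STA-04 21.0 → max 37.6 km
Only Point 1 has all residuals ≈ 0.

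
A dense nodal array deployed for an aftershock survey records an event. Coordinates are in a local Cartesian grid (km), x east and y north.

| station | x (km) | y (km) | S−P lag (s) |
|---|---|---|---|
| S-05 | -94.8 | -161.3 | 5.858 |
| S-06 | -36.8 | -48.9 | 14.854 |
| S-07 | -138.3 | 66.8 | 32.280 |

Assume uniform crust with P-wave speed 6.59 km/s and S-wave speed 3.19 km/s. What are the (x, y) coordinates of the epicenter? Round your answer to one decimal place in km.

-86.7 km east, -126.0 km north

Distance from S−P lag: d = Δt · v_P v_S / (v_P − v_S) = Δt · (6.59·3.19)/(6.59−3.19) ≈ 6.1830·Δt.
So d_S-05 = 36.22, d_S-06 = 91.84, d_S-07 = 199.59 km.
Circle about each station: (x + 94.8)² + (y + 161.3)² = 36.22²; (x + 36.8)² + (y + 48.9)² = 91.84²; (x + 138.3)² + (y − 66.8)² = 199.59².
Subtracting pairs of circle equations eliminates x²+y² and gives linear equations (the radical axes):
116.0 x + 224.8 y = -38381.98
-87.0 x + 456.2 y = -49939.88
Solving the 2×2 system: x ≈ -86.7, y ≈ -126.0 km.
Check against S-05 (with the unrounded x, y): √((x + 94.8)²+(y + 161.3)²) = 36.22 ≈ 36.22 km. ✓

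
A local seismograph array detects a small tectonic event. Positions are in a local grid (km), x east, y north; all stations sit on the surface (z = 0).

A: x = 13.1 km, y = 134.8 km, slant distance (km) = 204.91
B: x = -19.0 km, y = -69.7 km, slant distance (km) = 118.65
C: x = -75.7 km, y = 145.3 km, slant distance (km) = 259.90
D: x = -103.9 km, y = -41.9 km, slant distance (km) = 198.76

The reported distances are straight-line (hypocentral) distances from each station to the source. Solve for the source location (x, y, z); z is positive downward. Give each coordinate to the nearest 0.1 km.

(90.1, -50.3, 42.4)

Each station gives a sphere (x−x_i)² + (y−y_i)² + z² = d_i² (stations at z=0).
Subtracting the A sphere from B and C: z² cancels, leaving linear equations in x and y:
-64.2 x − 409.0 y = 14786.73
-177.6 x + 21.0 y = -17059.97
Solving: x ≈ 90.111, y ≈ -50.298 km (keep extra digits for the depth step; rounded: 90.1, -50.3).
Then from the A sphere: z² = 204.91² − (x − 13.1)² − (y − 134.8)² with x = 90.111, y = -50.298, so z ≈ 42.381 ≈ 42.4 km.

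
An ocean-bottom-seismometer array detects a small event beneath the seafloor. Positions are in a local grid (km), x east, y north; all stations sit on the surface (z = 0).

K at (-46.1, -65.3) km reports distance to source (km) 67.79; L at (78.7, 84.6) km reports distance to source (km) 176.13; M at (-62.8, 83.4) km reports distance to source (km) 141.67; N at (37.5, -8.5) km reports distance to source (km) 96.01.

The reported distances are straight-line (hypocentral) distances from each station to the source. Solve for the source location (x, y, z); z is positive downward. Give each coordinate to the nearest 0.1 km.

x ≈ -29.7 km, y ≈ -40.2 km, depth ≈ 60.8 km

Each station gives a sphere (x−x_i)² + (y−y_i)² + z² = d_i² (stations at z=0).
Subtracting the K sphere from L and M: z² cancels, leaving linear equations in x and y:
249.6 x + 299.8 y = -19464.74
-33.4 x + 297.4 y = -10964.80
Solving: x ≈ -29.694, y ≈ -40.204 km (keep extra digits for the depth step; rounded: -29.7, -40.2).
Then from the K sphere: z² = 67.79² − (x + 46.1)² − (y + 65.3)² with x = -29.694, y = -40.204, so z ≈ 60.799 ≈ 60.8 km.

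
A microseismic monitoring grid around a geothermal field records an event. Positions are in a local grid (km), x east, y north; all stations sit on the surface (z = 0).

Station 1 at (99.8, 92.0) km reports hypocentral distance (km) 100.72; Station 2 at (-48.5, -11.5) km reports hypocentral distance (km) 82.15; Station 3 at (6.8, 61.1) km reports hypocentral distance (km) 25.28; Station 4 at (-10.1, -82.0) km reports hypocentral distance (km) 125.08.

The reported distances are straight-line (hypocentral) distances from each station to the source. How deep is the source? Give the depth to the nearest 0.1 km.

Each station gives a sphere (x−x_i)² + (y−y_i)² + z² = d_i² (stations at z=0).
Subtracting the Station 1 sphere from Station 2 and Station 3: z² cancels, leaving linear equations in x and y:
-296.6 x − 207.0 y = -12543.64
-186.0 x − 61.8 y = -5139.15
Solving: x ≈ 14.307, y ≈ 40.097 km (keep extra digits for the depth step; rounded: 14.3, 40.1).
Then from the Station 1 sphere: z² = 100.72² − (x − 99.8)² − (y − 92.0)² with x = 14.307, y = 40.097, so z ≈ 11.897 ≈ 11.9 km.
Check against Station 4 (with the unrounded solution): distance 125.08 ≈ 125.08 km. ✓

11.9 km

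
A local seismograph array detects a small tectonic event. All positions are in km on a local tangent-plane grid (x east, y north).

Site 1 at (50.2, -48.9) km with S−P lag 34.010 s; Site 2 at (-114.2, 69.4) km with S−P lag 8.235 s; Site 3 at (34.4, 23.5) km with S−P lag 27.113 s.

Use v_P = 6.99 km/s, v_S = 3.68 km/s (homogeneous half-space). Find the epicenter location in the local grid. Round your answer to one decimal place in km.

Distance from S−P lag: d = Δt · v_P v_S / (v_P − v_S) = Δt · (6.99·3.68)/(6.99−3.68) ≈ 7.7714·Δt.
So d_Site 1 = 264.30, d_Site 2 = 64.00, d_Site 3 = 210.70 km.
Circle about each station: (x − 50.2)² + (y + 48.9)² = 264.30²; (x + 114.2)² + (y − 69.4)² = 64.00²; (x − 34.4)² + (y − 23.5)² = 210.70².
Subtracting the Site 1 equation from the Site 2 and Site 3 equations removes the quadratic terms:
-328.8 x + 236.6 y = 78705.24
-31.6 x + 144.8 y = 22284.36
Solving the 2×2 system: x ≈ -152.6, y ≈ 120.6 km.
Check against Site 1 (with the unrounded x, y): √((x − 50.2)²+(y + 48.9)²) = 264.30 ≈ 264.30 km. ✓

x ≈ -152.6 km, y ≈ 120.6 km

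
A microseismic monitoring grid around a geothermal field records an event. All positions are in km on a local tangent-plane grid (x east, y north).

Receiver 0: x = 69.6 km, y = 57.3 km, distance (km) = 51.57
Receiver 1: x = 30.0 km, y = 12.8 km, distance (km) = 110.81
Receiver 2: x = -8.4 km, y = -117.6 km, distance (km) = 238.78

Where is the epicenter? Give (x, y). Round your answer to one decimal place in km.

Circle about each station: (x − 69.6)² + (y − 57.3)² = 51.57²; (x − 30.0)² + (y − 12.8)² = 110.81²; (x + 8.4)² + (y + 117.6)² = 238.78².
Subtracting the Receiver 0 equation from the Receiver 1 and Receiver 2 equations removes the quadratic terms:
-79.2 x − 89.0 y = -16683.00
-156.0 x − 349.8 y = -48583.55
Solving the 2×2 system: x ≈ 109.4, y ≈ 90.1 km.
Check against Receiver 0 (with the unrounded x, y): √((x − 69.6)²+(y − 57.3)²) = 51.57 ≈ 51.57 km. ✓

(109.4, 90.1)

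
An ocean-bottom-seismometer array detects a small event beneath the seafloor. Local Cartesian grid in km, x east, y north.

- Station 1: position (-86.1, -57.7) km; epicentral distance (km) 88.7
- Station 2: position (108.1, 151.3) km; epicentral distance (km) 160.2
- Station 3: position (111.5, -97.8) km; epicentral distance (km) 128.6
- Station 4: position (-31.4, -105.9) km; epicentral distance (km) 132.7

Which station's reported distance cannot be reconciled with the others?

Solve using three stations at a time. Using Station 2, Station 3, Station 4 (subtract circle equations pairwise → linear system) gives (x, y) ≈ (37.6, 7.4).
Distances from that point to each station vs reported:
  Station 1: calculated 139.8 vs reported 88.7 → residual 51.1 km
  Station 2: calculated 160.2 vs reported 160.2 → residual 0.0 km
  Station 3: calculated 128.6 vs reported 128.6 → residual 0.0 km
  Station 4: calculated 132.7 vs reported 132.7 → residual 0.0 km
Station 2, Station 3, Station 4 are mutually consistent (residuals ≈ 0); Station 1 is off by 51.1 km.

Station 1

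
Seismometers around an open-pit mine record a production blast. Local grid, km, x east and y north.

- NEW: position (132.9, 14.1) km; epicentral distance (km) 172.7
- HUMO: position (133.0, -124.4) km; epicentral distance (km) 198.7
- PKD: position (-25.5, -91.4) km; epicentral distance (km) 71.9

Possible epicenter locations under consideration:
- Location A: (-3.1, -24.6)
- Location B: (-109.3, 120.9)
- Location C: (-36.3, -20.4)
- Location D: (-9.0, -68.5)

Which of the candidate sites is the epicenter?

Location C

For each candidate, compare |candidate − station| to the reported distance:
Location A: residuals NEW 31.3, HUMO 29.9, PKD 1.4 → max 31.3 km
Location B: residuals NEW 92.0, HUMO 146.1, PKD 156.3 → max 156.3 km
Location C: residuals NEW 0.0, HUMO 0.0, PKD 0.1 → max 0.1 km
Location D: residuals NEW 8.5, HUMO 46.1, PKD 43.7 → max 46.1 km
Only Location C has all residuals ≈ 0.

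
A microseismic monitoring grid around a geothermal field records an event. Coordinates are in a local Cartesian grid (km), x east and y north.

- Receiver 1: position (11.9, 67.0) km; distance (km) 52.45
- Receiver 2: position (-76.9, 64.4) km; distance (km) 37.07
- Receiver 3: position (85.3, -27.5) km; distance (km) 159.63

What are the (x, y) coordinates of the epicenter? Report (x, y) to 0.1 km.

(-40.4, 70.9)

Circle about each station: (x − 11.9)² + (y − 67.0)² = 52.45²; (x + 76.9)² + (y − 64.4)² = 37.07²; (x − 85.3)² + (y + 27.5)² = 159.63².
Subtracting the Receiver 1 equation from the Receiver 2 and Receiver 3 equations removes the quadratic terms:
-177.6 x − 5.2 y = 6807.18
146.8 x − 189.0 y = -19329.00
Solving the 2×2 system: x ≈ -40.4, y ≈ 70.9 km.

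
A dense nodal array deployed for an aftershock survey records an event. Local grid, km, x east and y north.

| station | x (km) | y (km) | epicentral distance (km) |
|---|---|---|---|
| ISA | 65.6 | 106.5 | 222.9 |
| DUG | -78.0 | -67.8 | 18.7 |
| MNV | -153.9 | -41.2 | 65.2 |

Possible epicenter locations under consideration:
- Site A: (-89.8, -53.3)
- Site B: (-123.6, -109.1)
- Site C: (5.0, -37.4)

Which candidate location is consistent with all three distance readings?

Site A

For each candidate, compare |candidate − station| to the reported distance:
Site A: residuals ISA 0.0, DUG 0.0, MNV 0.0 → max 0.0 km
Site B: residuals ISA 63.9, DUG 42.8, MNV 9.2 → max 63.9 km
Site C: residuals ISA 66.8, DUG 69.7, MNV 93.7 → max 93.7 km
Only Site A has all residuals ≈ 0.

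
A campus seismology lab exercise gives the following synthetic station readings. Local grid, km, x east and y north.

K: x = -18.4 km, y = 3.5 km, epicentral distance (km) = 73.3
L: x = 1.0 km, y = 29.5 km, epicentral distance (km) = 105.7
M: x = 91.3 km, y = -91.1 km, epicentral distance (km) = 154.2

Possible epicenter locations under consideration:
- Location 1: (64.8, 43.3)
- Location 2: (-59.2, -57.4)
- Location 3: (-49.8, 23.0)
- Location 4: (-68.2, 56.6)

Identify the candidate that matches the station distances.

Location 2

For each candidate, compare |candidate − station| to the reported distance:
Location 1: residuals K 18.9, L 40.4, M 17.2 → max 40.4 km
Location 2: residuals K 0.0, L 0.0, M 0.0 → max 0.0 km
Location 3: residuals K 36.3, L 54.5, M 27.3 → max 54.5 km
Location 4: residuals K 0.5, L 31.4, M 63.2 → max 63.2 km
Only Location 2 has all residuals ≈ 0.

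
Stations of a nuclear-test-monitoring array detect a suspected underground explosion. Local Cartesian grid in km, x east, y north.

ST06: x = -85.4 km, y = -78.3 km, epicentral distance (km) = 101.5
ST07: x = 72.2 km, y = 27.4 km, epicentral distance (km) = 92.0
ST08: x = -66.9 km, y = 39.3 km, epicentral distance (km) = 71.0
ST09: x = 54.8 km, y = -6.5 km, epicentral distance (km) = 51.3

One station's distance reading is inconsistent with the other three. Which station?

ST09

Solve using three stations at a time. Using ST06, ST07, ST08 (subtract circle equations pairwise → linear system) gives (x, y) ≈ (-13.1, -7.0).
Distances from that point to each station vs reported:
  ST06: calculated 101.5 vs reported 101.5 → residual 0.0 km
  ST07: calculated 92.0 vs reported 92.0 → residual 0.0 km
  ST08: calculated 71.0 vs reported 71.0 → residual 0.0 km
  ST09: calculated 67.9 vs reported 51.3 → residual 16.6 km
ST06, ST07, ST08 are mutually consistent (residuals ≈ 0); ST09 is off by 16.6 km.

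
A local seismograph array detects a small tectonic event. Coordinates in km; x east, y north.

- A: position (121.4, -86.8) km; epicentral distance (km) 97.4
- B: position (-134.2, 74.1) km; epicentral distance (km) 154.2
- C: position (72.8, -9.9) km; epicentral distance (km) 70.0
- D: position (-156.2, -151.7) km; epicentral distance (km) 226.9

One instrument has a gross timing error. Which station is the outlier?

A

Solve using three stations at a time. Using B, C, D (subtract circle equations pairwise → linear system) gives (x, y) ≈ (5.1, 7.9).
Distances from that point to each station vs reported:
  A: calculated 150.0 vs reported 97.4 → residual 52.6 km
  B: calculated 154.2 vs reported 154.2 → residual 0.0 km
  C: calculated 70.0 vs reported 70.0 → residual 0.0 km
  D: calculated 226.9 vs reported 226.9 → residual 0.0 km
B, C, D are mutually consistent (residuals ≈ 0); A is off by 52.6 km.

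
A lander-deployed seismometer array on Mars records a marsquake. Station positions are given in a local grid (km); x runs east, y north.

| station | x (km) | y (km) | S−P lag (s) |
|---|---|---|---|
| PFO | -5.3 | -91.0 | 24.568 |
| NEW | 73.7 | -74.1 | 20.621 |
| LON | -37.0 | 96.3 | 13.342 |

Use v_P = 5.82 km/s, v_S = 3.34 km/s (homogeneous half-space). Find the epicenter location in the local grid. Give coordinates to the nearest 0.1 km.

x ≈ 67.2 km, y ≈ 87.4 km

Distance from S−P lag: d = Δt · v_P v_S / (v_P − v_S) = Δt · (5.82·3.34)/(5.82−3.34) ≈ 7.8382·Δt.
So d_PFO = 192.57, d_NEW = 161.63, d_LON = 104.58 km.
Circle about each station: (x + 5.3)² + (y + 91.0)² = 192.57²; (x − 73.7)² + (y + 74.1)² = 161.63²; (x + 37.0)² + (y − 96.3)² = 104.58².
Subtracting the PFO equation from the NEW and LON equations removes the quadratic terms:
158.0 x + 33.8 y = 13572.36
-63.4 x + 374.6 y = 28479.83
Solving the 2×2 system: x ≈ 67.2, y ≈ 87.4 km.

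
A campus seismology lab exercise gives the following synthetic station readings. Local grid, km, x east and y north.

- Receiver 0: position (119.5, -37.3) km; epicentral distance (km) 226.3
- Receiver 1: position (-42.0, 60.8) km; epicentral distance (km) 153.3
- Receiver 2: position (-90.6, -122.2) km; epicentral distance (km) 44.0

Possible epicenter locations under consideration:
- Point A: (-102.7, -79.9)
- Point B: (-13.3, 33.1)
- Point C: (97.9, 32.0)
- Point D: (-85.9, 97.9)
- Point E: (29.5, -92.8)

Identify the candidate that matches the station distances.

Point A

For each candidate, compare |candidate − station| to the reported distance:
Point A: residuals Receiver 0 0.1, Receiver 1 0.1, Receiver 2 0.0 → max 0.1 km
Point B: residuals Receiver 0 76.0, Receiver 1 113.4, Receiver 2 129.5 → max 129.5 km
Point C: residuals Receiver 0 153.7, Receiver 1 10.5, Receiver 2 199.5 → max 199.5 km
Point D: residuals Receiver 0 19.6, Receiver 1 95.8, Receiver 2 176.2 → max 176.2 km
Point E: residuals Receiver 0 120.6, Receiver 1 16.1, Receiver 2 79.6 → max 120.6 km
Only Point A has all residuals ≈ 0.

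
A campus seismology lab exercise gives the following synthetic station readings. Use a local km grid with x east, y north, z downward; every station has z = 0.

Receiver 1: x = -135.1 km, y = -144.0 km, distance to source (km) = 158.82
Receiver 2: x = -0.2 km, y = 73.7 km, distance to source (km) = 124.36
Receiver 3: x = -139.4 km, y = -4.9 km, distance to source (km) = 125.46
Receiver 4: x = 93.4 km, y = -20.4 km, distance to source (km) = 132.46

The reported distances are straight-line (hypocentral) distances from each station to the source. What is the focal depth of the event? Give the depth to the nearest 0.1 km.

Each station gives a sphere (x−x_i)² + (y−y_i)² + z² = d_i² (stations at z=0).
Subtracting the Receiver 1 sphere from Receiver 2 and Receiver 3: z² cancels, leaving linear equations in x and y:
269.8 x + 435.4 y = -23797.90
-8.6 x + 278.2 y = -10048.06
Solving: x ≈ -28.497, y ≈ -36.999 km (keep extra digits for the depth step; rounded: -28.5, -37.0).
Then from the Receiver 1 sphere: z² = 158.82² − (x + 135.1)² − (y + 144.0)² with x = -28.497, y = -36.999, so z ≈ 49.096 ≈ 49.1 km.
Check against Receiver 4 (with the unrounded solution): distance 132.46 ≈ 132.46 km. ✓

z ≈ 49.1 km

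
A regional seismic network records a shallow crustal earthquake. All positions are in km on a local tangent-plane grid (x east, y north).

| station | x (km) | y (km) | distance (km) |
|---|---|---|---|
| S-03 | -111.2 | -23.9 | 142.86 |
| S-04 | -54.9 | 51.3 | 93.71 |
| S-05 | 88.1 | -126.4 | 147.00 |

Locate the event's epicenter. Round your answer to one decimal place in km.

Circle about each station: (x + 111.2)² + (y + 23.9)² = 142.86²; (x + 54.9)² + (y − 51.3)² = 93.71²; (x − 88.1)² + (y + 126.4)² = 147.00².
Subtracting the S-03 equation from the S-04 and S-05 equations removes the quadratic terms:
112.6 x + 150.4 y = 4336.47
398.6 x − 205.0 y = 9601.90
Solving the 2×2 system: x ≈ 28.1, y ≈ 7.8 km.
Check against S-03 (with the unrounded x, y): √((x + 111.2)²+(y + 23.9)²) = 142.86 ≈ 142.86 km. ✓

x ≈ 28.1 km, y ≈ 7.8 km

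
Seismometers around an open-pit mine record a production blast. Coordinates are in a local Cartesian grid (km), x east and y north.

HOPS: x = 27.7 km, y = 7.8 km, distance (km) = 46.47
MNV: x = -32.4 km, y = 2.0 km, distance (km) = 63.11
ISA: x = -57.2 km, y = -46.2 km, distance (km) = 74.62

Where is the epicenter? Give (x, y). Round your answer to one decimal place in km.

16.9 km east, -37.4 km north

Circle about each station: (x − 27.7)² + (y − 7.8)² = 46.47²; (x + 32.4)² + (y − 2.0)² = 63.11²; (x + 57.2)² + (y + 46.2)² = 74.62².
Subtracting pairs of circle equations eliminates x²+y² and gives linear equations (the radical axes):
-120.2 x − 11.6 y = -1597.78
-169.8 x − 108.0 y = 1169.47
Solving the 2×2 system: x ≈ 16.9, y ≈ -37.4 km.
Check against HOPS (with the unrounded x, y): √((x − 27.7)²+(y − 7.8)²) = 46.47 ≈ 46.47 km. ✓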